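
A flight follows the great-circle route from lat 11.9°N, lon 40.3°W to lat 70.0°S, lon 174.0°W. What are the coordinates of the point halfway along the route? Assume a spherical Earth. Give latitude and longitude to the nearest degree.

Convert each endpoint to a unit vector on the sphere (x = cos φ cos λ, y = cos φ sin λ, z = sin φ).
The central angle between the endpoints is δ = arccos(p₁·p₂) ≈ 2.010 rad (115.1°).
Interpolate at f = 1/2 with slerp weights a = sin((1−f)δ)/sin δ ≈ 0.932, b = sin(fδ)/sin δ ≈ 0.932.
p = a·p₁ + b·p₂ ≈ (0.379, -0.624, -0.684); φ = arcsin(p_z) ≈ -43.15°, λ = atan2(p_y, p_x) ≈ -58.73°.

≈ lat 43°S, lon 59°W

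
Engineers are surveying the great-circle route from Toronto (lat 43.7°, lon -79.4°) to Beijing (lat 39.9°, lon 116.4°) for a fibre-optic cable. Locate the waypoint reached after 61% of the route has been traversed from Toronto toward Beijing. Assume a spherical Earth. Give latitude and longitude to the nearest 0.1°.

Write both endpoints as unit vectors p₁, p₂ with components (cos φ cos λ, cos φ sin λ, sin φ).
The central angle between the endpoints is δ = arccos(p₁·p₂) ≈ 1.661 rad (95.2°).
Interpolate at f = 0.61 with slerp weights a = sin((1−f)δ)/sin δ ≈ 0.606, b = sin(fδ)/sin δ ≈ 0.852.
p = a·p₁ + b·p₂ ≈ (-0.210, 0.155, 0.965); φ = arcsin(p_z) ≈ 74.87°, λ = atan2(p_y, p_x) ≈ 143.60°.

≈ lat 74.9°, lon 143.6°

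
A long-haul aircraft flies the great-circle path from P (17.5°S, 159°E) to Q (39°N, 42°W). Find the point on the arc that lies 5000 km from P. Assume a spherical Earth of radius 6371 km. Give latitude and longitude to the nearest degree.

≈ (19°N, 175°W)

The haversine formula gives a central angle δ ≈ 2.649 rad (151.8°) between the endpoints. The total great-circle distance is δ·R ≈ 2.649 × 6371 ≈ 16878 km, so the target fraction is f = 5000/16878 ≈ 0.296.
Interpolate at f ≈ 0.296 with slerp weights a = sin((1−f)δ)/sin δ ≈ 2.025, b = sin(fδ)/sin δ ≈ 1.495.
p = a·p₁ + b·p₂ ≈ (-0.939, -0.085, 0.332); φ = arcsin(p_z) ≈ 19.38°, λ = atan2(p_y, p_x) ≈ -174.81°.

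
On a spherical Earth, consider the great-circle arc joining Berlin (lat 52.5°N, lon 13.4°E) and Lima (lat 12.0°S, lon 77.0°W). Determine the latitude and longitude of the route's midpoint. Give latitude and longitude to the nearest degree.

Convert each endpoint to a unit vector on the sphere (x = cos φ cos λ, y = cos φ sin λ, z = sin φ).
The central angle between the endpoints is δ = arccos(p₁·p₂) ≈ 1.741 rad (99.7°).
Interpolate at f = 1/2 with slerp weights a = sin((1−f)δ)/sin δ ≈ 0.776, b = sin(fδ)/sin δ ≈ 0.776.
p = a·p₁ + b·p₂ ≈ (0.630, -0.630, 0.454); φ = arcsin(p_z) ≈ 27.01°, λ = atan2(p_y, p_x) ≈ -44.99°.

≈ lat 27°N, lon 45°W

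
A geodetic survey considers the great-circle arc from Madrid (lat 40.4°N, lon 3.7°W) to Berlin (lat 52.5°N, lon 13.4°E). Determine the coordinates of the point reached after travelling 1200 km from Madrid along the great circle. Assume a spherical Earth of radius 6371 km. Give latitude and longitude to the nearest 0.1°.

Write both endpoints as unit vectors p₁, p₂ with components (cos φ cos λ, cos φ sin λ, sin φ).
The central angle between the endpoints is δ = arccos(p₁·p₂) ≈ 0.293 rad (16.8°). The total great-circle distance is δ·R ≈ 0.293 × 6371 ≈ 1869 km, so the target fraction is f = 1200/1869 ≈ 0.642.
Interpolate at f ≈ 0.642 with slerp weights a = sin((1−f)δ)/sin δ ≈ 0.362, b = sin(fδ)/sin δ ≈ 0.648.
p = a·p₁ + b·p₂ ≈ (0.659, 0.074, 0.749); φ = arcsin(p_z) ≈ 48.47°, λ = atan2(p_y, p_x) ≈ 6.37°.

≈ lat 48.5°N, lon 6.4°E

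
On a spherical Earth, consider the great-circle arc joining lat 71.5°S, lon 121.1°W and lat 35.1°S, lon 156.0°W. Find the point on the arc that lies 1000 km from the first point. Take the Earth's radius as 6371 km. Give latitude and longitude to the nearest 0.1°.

≈ lat 64.4°S, lon 136.2°W

Convert each endpoint to a unit vector on the sphere (x = cos φ cos λ, y = cos φ sin λ, z = sin φ).
The central angle between the endpoints is δ = arccos(p₁·p₂) ≈ 0.710 rad (40.7°). The total great-circle distance is δ·R ≈ 0.710 × 6371 ≈ 4525 km, so the target fraction is f = 1000/4525 ≈ 0.221.
Interpolate at f ≈ 0.221 with slerp weights a = sin((1−f)δ)/sin δ ≈ 0.806, b = sin(fδ)/sin δ ≈ 0.240.
p = a·p₁ + b·p₂ ≈ (-0.311, -0.299, -0.902); φ = arcsin(p_z) ≈ -64.44°, λ = atan2(p_y, p_x) ≈ -136.18°.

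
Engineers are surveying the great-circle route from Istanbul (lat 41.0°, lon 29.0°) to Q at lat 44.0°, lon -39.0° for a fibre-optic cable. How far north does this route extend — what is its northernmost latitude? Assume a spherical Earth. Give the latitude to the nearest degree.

≈ 48°

The great circle lies in the plane with unit normal n̂ = (p₁ × p₂)/|p₁ × p₂|.
Here n̂_z ≈ -0.669; the vertex latitude is φ_max = arccos|n̂_z| ≈ 48.0°.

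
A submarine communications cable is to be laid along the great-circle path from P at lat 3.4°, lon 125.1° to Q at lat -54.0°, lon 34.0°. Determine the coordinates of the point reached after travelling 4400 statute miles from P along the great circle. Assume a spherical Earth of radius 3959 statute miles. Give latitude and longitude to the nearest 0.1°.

≈ lat -44.2°, lon 77.7°

Convert each endpoint to a unit vector on the sphere (x = cos φ cos λ, y = cos φ sin λ, z = sin φ).
The central angle between the endpoints is δ = arccos(p₁·p₂) ≈ 1.630 rad (93.4°). The total great-circle distance is δ·R ≈ 1.630 × 3959 ≈ 6453 mi, so the target fraction is f = 4400/6453 ≈ 0.682.
Interpolate at f ≈ 0.682 with slerp weights a = sin((1−f)δ)/sin δ ≈ 0.497, b = sin(fδ)/sin δ ≈ 0.898.
p = a·p₁ + b·p₂ ≈ (0.152, 0.701, -0.697); φ = arcsin(p_z) ≈ -44.18°, λ = atan2(p_y, p_x) ≈ 77.72°.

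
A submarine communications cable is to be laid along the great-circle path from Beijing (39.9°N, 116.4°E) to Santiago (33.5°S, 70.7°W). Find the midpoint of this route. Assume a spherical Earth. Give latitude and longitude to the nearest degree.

≈ 37°N, 123°W

Convert each endpoint to a unit vector on the sphere (x = cos φ cos λ, y = cos φ sin λ, z = sin φ).
The central angle between the endpoints is δ = arccos(p₁·p₂) ≈ 2.992 rad (171.4°).
Interpolate at f = 1/2 with slerp weights a = sin((1−f)δ)/sin δ ≈ 6.700, b = sin(fδ)/sin δ ≈ 6.700.
p = a·p₁ + b·p₂ ≈ (-0.439, -0.669, 0.600); φ = arcsin(p_z) ≈ 36.85°, λ = atan2(p_y, p_x) ≈ -123.26°.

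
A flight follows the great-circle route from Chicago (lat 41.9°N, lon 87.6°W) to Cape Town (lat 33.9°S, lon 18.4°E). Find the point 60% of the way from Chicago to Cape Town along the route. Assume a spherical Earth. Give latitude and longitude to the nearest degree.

≈ lat 2°S, lon 22°W

Convert each endpoint to a unit vector on the sphere (x = cos φ cos λ, y = cos φ sin λ, z = sin φ).
The central angle between the endpoints is δ = arccos(p₁·p₂) ≈ 2.145 rad (122.9°).
Interpolate at f = 0.60 with slerp weights a = sin((1−f)δ)/sin δ ≈ 0.901, b = sin(fδ)/sin δ ≈ 1.143.
p = a·p₁ + b·p₂ ≈ (0.928, -0.370, -0.036); φ = arcsin(p_z) ≈ -2.06°, λ = atan2(p_y, p_x) ≈ -21.75°.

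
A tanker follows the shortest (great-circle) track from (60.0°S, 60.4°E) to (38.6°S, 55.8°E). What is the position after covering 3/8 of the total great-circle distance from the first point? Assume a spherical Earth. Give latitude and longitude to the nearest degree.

≈ (52°S, 58°E)

The haversine formula gives a central angle δ ≈ 0.377 rad (21.6°) between the endpoints.
Interpolate at f = 3/8 with slerp weights a = sin((1−f)δ)/sin δ ≈ 0.634, b = sin(fδ)/sin δ ≈ 0.383.
p = a·p₁ + b·p₂ ≈ (0.325, 0.523, -0.788); φ = arcsin(p_z) ≈ -52.00°, λ = atan2(p_y, p_x) ≈ 58.17°.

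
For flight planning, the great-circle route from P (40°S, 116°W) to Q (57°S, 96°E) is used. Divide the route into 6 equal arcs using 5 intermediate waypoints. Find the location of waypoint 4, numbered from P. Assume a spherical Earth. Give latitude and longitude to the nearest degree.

≈ (76°S, 147°E)

The haversine formula gives a central angle δ ≈ 1.384 rad (79.3°) between the endpoints.
Interpolate at f = 4/6 with slerp weights a = sin((1−f)δ)/sin δ ≈ 0.453, b = sin(fδ)/sin δ ≈ 0.811.
p = a·p₁ + b·p₂ ≈ (-0.198, 0.128, -0.972); φ = arcsin(p_z) ≈ -76.36°, λ = atan2(p_y, p_x) ≈ 147.26°.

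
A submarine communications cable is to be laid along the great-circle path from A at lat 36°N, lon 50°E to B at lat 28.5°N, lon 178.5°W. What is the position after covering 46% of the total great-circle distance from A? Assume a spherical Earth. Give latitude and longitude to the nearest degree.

≈ lat 57°N, lon 114°E

Convert each endpoint to a unit vector on the sphere (x = cos φ cos λ, y = cos φ sin λ, z = sin φ).
The central angle between the endpoints is δ = arccos(p₁·p₂) ≈ 1.763 rad (101.0°).
Interpolate at f = 0.46 with slerp weights a = sin((1−f)δ)/sin δ ≈ 0.830, b = sin(fδ)/sin δ ≈ 0.738.
p = a·p₁ + b·p₂ ≈ (-0.217, 0.497, 0.840); φ = arcsin(p_z) ≈ 57.14°, λ = atan2(p_y, p_x) ≈ 113.60°.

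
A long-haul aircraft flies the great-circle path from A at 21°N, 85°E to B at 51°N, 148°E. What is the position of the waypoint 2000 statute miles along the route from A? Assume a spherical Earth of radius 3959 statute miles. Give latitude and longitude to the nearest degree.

≈ 41°N, 110°E

Convert each endpoint to a unit vector on the sphere (x = cos φ cos λ, y = cos φ sin λ, z = sin φ).
The central angle between the endpoints is δ = arccos(p₁·p₂) ≈ 0.994 rad (57.0°). The total great-circle distance is δ·R ≈ 0.994 × 3959 ≈ 3936 mi, so the target fraction is f = 2000/3936 ≈ 0.508.
Interpolate at f ≈ 0.508 with slerp weights a = sin((1−f)δ)/sin δ ≈ 0.560, b = sin(fδ)/sin δ ≈ 0.577.
p = a·p₁ + b·p₂ ≈ (-0.263, 0.714, 0.649); φ = arcsin(p_z) ≈ 40.50°, λ = atan2(p_y, p_x) ≈ 110.20°.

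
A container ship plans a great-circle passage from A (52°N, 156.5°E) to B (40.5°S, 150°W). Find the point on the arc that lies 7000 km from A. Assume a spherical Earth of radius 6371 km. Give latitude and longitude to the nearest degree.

≈ (4°S, 169°W)

Convert each endpoint to a unit vector on the sphere (x = cos φ cos λ, y = cos φ sin λ, z = sin φ).
The central angle between the endpoints is δ = arccos(p₁·p₂) ≈ 1.806 rad (103.5°). The total great-circle distance is δ·R ≈ 1.806 × 6371 ≈ 11508 km, so the target fraction is f = 7000/11508 ≈ 0.608.
Interpolate at f ≈ 0.608 with slerp weights a = sin((1−f)δ)/sin δ ≈ 0.668, b = sin(fδ)/sin δ ≈ 0.916.
p = a·p₁ + b·p₂ ≈ (-0.981, -0.184, -0.068); φ = arcsin(p_z) ≈ -3.91°, λ = atan2(p_y, p_x) ≈ -169.36°.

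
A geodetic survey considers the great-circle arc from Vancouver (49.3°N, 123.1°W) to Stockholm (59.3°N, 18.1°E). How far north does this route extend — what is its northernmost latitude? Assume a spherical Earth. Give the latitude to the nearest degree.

≈ 77°N

The great circle lies in the plane with unit normal n̂ = (p₁ × p₂)/|p₁ × p₂|.
Here n̂_z ≈ +0.227; the vertex latitude is φ_max = arccos|n̂_z| ≈ 76.9°.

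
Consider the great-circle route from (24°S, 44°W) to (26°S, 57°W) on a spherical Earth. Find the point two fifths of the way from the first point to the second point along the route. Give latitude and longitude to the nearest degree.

≈ (25°S, 49°W)

The haversine formula gives a central angle δ ≈ 0.208 rad (11.9°) between the endpoints.
Interpolate at f = 2/5 with slerp weights a = sin((1−f)δ)/sin δ ≈ 0.603, b = sin(fδ)/sin δ ≈ 0.402.
p = a·p₁ + b·p₂ ≈ (0.593, -0.686, -0.422); φ = arcsin(p_z) ≈ -24.94°, λ = atan2(p_y, p_x) ≈ -49.15°.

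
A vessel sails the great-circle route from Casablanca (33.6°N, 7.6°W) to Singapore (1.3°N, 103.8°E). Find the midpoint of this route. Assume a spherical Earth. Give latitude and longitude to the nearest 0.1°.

≈ (28.9°N, 55.7°E)

From cos δ = sin φ₁ sin φ₂ + cos φ₁ cos φ₂ cos Δλ, the central angle is δ ≈ 1.866 rad (106.9°).
Interpolate at f = 1/2 with slerp weights a = sin((1−f)δ)/sin δ ≈ 0.840, b = sin(fδ)/sin δ ≈ 0.840.
p = a·p₁ + b·p₂ ≈ (0.493, 0.723, 0.484); φ = arcsin(p_z) ≈ 28.94°, λ = atan2(p_y, p_x) ≈ 55.70°.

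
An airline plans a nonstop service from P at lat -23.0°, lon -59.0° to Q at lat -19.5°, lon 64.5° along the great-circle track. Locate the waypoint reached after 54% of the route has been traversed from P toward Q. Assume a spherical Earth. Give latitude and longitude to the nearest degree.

Write both endpoints as unit vectors p₁, p₂ with components (cos φ cos λ, cos φ sin λ, sin φ).
The central angle between the endpoints is δ = arccos(p₁·p₂) ≈ 1.927 rad (110.4°).
Interpolate at f = 0.54 with slerp weights a = sin((1−f)δ)/sin δ ≈ 0.827, b = sin(fδ)/sin δ ≈ 0.920.
p = a·p₁ + b·p₂ ≈ (0.765, 0.131, -0.630); φ = arcsin(p_z) ≈ -39.06°, λ = atan2(p_y, p_x) ≈ 9.70°.

≈ lat -39°, lon 10°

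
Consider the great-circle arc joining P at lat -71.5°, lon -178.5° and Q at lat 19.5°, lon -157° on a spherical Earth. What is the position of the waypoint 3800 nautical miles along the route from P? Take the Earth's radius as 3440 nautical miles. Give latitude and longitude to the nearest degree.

≈ lat -9°, lon -160°

From cos δ = sin φ₁ sin φ₂ + cos φ₁ cos φ₂ cos Δλ, the central angle is δ ≈ 1.609 rad (92.2°). The total great-circle distance is δ·R ≈ 1.609 × 3440 ≈ 5535 nmi, so the target fraction is f = 3800/5535 ≈ 0.687.
Interpolate at f ≈ 0.687 with slerp weights a = sin((1−f)δ)/sin δ ≈ 0.484, b = sin(fδ)/sin δ ≈ 0.894.
p = a·p₁ + b·p₂ ≈ (-0.929, -0.333, -0.160); φ = arcsin(p_z) ≈ -9.22°, λ = atan2(p_y, p_x) ≈ -160.27°.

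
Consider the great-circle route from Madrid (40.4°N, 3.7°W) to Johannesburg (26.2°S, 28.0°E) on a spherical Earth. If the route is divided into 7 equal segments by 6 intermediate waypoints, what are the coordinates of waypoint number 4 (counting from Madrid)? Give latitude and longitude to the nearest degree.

≈ 3°N, 15°E

Convert each endpoint to a unit vector on the sphere (x = cos φ cos λ, y = cos φ sin λ, z = sin φ).
The central angle between the endpoints is δ = arccos(p₁·p₂) ≈ 1.271 rad (72.8°).
Interpolate at f = 4/7 with slerp weights a = sin((1−f)δ)/sin δ ≈ 0.542, b = sin(fδ)/sin δ ≈ 0.695.
p = a·p₁ + b·p₂ ≈ (0.963, 0.266, 0.045); φ = arcsin(p_z) ≈ 2.56°, λ = atan2(p_y, p_x) ≈ 15.45°.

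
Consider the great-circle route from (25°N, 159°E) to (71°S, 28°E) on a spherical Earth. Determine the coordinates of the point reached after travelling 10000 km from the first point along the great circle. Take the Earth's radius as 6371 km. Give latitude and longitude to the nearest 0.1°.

≈ (59.6°S, 121.9°E)

Convert each endpoint to a unit vector on the sphere (x = cos φ cos λ, y = cos φ sin λ, z = sin φ).
The central angle between the endpoints is δ = arccos(p₁·p₂) ≈ 2.206 rad (126.4°). The total great-circle distance is δ·R ≈ 2.206 × 6371 ≈ 14053 km, so the target fraction is f = 10000/14053 ≈ 0.712.
Interpolate at f ≈ 0.712 with slerp weights a = sin((1−f)δ)/sin δ ≈ 0.738, b = sin(fδ)/sin δ ≈ 1.242.
p = a·p₁ + b·p₂ ≈ (-0.267, 0.430, -0.863); φ = arcsin(p_z) ≈ -59.61°, λ = atan2(p_y, p_x) ≈ 121.90°.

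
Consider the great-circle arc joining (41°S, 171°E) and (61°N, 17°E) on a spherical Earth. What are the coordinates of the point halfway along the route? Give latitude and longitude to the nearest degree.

≈ (30°N, 137°E)

Write both endpoints as unit vectors p₁, p₂ with components (cos φ cos λ, cos φ sin λ, sin φ).
The central angle between the endpoints is δ = arccos(p₁·p₂) ≈ 2.697 rad (154.5°).
Interpolate at f = 1/2 with slerp weights a = sin((1−f)δ)/sin δ ≈ 2.266, b = sin(fδ)/sin δ ≈ 2.266.
p = a·p₁ + b·p₂ ≈ (-0.639, 0.589, 0.495); φ = arcsin(p_z) ≈ 29.69°, λ = atan2(p_y, p_x) ≈ 137.32°.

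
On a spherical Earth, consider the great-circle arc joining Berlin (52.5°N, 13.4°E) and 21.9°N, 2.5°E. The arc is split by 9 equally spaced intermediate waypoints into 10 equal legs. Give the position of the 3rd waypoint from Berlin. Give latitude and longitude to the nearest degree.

≈ 43°N, 9°E

Write both endpoints as unit vectors p₁, p₂ with components (cos φ cos λ, cos φ sin λ, sin φ).
The central angle between the endpoints is δ = arccos(p₁·p₂) ≈ 0.554 rad (31.7°).
Interpolate at f = 3/10 with slerp weights a = sin((1−f)δ)/sin δ ≈ 0.719, b = sin(fδ)/sin δ ≈ 0.314.
p = a·p₁ + b·p₂ ≈ (0.717, 0.114, 0.688); φ = arcsin(p_z) ≈ 43.43°, λ = atan2(p_y, p_x) ≈ 9.04°.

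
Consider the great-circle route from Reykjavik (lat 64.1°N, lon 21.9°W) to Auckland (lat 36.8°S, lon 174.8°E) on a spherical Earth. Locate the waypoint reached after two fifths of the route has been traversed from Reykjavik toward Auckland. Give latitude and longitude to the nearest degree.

Write both endpoints as unit vectors p₁, p₂ with components (cos φ cos λ, cos φ sin λ, sin φ).
The central angle between the endpoints is δ = arccos(p₁·p₂) ≈ 2.634 rad (150.9°).
Interpolate at f = 2/5 with slerp weights a = sin((1−f)δ)/sin δ ≈ 2.057, b = sin(fδ)/sin δ ≈ 1.788.
p = a·p₁ + b·p₂ ≈ (-0.592, -0.205, 0.779); φ = arcsin(p_z) ≈ 51.19°, λ = atan2(p_y, p_x) ≈ -160.87°.

≈ lat 51°N, lon 161°W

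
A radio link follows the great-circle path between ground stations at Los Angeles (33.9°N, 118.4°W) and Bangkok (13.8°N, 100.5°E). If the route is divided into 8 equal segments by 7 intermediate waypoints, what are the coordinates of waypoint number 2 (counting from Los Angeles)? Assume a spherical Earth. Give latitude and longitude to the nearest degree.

≈ 51°N, 152°W

Convert each endpoint to a unit vector on the sphere (x = cos φ cos λ, y = cos φ sin λ, z = sin φ).
The central angle between the endpoints is δ = arccos(p₁·p₂) ≈ 2.088 rad (119.6°).
Interpolate at f = 2/8 with slerp weights a = sin((1−f)δ)/sin δ ≈ 1.150, b = sin(fδ)/sin δ ≈ 0.574.
p = a·p₁ + b·p₂ ≈ (-0.556, -0.292, 0.778); φ = arcsin(p_z) ≈ 51.11°, λ = atan2(p_y, p_x) ≈ -152.26°.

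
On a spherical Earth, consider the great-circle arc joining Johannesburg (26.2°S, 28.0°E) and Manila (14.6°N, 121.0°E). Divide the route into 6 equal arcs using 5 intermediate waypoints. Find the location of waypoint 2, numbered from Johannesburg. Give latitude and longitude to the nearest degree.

≈ 16°S, 62°E

The haversine formula gives a central angle δ ≈ 1.728 rad (99.0°) between the endpoints.
Interpolate at f = 2/6 with slerp weights a = sin((1−f)δ)/sin δ ≈ 0.925, b = sin(fδ)/sin δ ≈ 0.552.
p = a·p₁ + b·p₂ ≈ (0.458, 0.847, -0.269); φ = arcsin(p_z) ≈ -15.63°, λ = atan2(p_y, p_x) ≈ 61.60°.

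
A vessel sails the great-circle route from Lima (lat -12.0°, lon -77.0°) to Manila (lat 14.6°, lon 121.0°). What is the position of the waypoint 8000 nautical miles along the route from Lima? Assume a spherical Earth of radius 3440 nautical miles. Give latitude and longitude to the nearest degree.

Convert each endpoint to a unit vector on the sphere (x = cos φ cos λ, y = cos φ sin λ, z = sin φ).
The central angle between the endpoints is δ = arccos(p₁·p₂) ≈ 2.833 rad (162.3°). The total great-circle distance is δ·R ≈ 2.833 × 3440 ≈ 9744 nmi, so the target fraction is f = 8000/9744 ≈ 0.821.
Interpolate at f ≈ 0.821 with slerp weights a = sin((1−f)δ)/sin δ ≈ 1.597, b = sin(fδ)/sin δ ≈ 2.395.
p = a·p₁ + b·p₂ ≈ (-0.843, 0.465, 0.272); φ = arcsin(p_z) ≈ 15.77°, λ = atan2(p_y, p_x) ≈ 151.10°.

≈ lat 16°, lon 151°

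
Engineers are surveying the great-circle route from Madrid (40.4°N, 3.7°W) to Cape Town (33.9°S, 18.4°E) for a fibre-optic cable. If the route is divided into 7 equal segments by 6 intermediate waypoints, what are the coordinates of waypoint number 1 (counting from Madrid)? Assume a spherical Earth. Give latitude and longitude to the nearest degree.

Convert each endpoint to a unit vector on the sphere (x = cos φ cos λ, y = cos φ sin λ, z = sin φ).
The central angle between the endpoints is δ = arccos(p₁·p₂) ≈ 1.345 rad (77.0°).
Interpolate at f = 1/7 with slerp weights a = sin((1−f)δ)/sin δ ≈ 0.938, b = sin(fδ)/sin δ ≈ 0.196.
p = a·p₁ + b·p₂ ≈ (0.867, 0.005, 0.498); φ = arcsin(p_z) ≈ 29.90°, λ = atan2(p_y, p_x) ≈ 0.35°.

≈ 30°N, 0°E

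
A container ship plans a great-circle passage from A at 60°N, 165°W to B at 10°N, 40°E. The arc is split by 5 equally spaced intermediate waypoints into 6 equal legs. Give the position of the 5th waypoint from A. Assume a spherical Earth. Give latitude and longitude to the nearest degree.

Convert each endpoint to a unit vector on the sphere (x = cos φ cos λ, y = cos φ sin λ, z = sin φ).
The central angle between the endpoints is δ = arccos(p₁·p₂) ≈ 1.871 rad (107.2°).
Interpolate at f = 5/6 with slerp weights a = sin((1−f)δ)/sin δ ≈ 0.321, b = sin(fδ)/sin δ ≈ 1.047.
p = a·p₁ + b·p₂ ≈ (0.635, 0.621, 0.460); φ = arcsin(p_z) ≈ 27.38°, λ = atan2(p_y, p_x) ≈ 44.38°.

≈ 27°N, 44°E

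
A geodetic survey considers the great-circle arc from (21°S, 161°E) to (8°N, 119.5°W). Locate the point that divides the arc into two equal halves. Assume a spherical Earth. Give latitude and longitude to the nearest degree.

From cos δ = sin φ₁ sin φ₂ + cos φ₁ cos φ₂ cos Δλ, the central angle is δ ≈ 1.452 rad (83.2°).
Interpolate at f = 1/2 with slerp weights a = sin((1−f)δ)/sin δ ≈ 0.669, b = sin(fδ)/sin δ ≈ 0.669.
p = a·p₁ + b·p₂ ≈ (-0.916, -0.373, -0.147); φ = arcsin(p_z) ≈ -8.43°, λ = atan2(p_y, p_x) ≈ -157.85°.

≈ (8°S, 158°W)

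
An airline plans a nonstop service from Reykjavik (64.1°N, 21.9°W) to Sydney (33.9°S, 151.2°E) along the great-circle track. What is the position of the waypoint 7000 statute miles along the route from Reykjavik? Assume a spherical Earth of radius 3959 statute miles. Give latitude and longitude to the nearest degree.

Convert each endpoint to a unit vector on the sphere (x = cos φ cos λ, y = cos φ sin λ, z = sin φ).
The central angle between the endpoints is δ = arccos(p₁·p₂) ≈ 2.609 rad (149.5°). The total great-circle distance is δ·R ≈ 2.609 × 3959 ≈ 10330 mi, so the target fraction is f = 7000/10330 ≈ 0.678.
Interpolate at f ≈ 0.678 with slerp weights a = sin((1−f)δ)/sin δ ≈ 1.469, b = sin(fδ)/sin δ ≈ 1.932.
p = a·p₁ + b·p₂ ≈ (-0.810, 0.533, 0.244); φ = arcsin(p_z) ≈ 14.10°, λ = atan2(p_y, p_x) ≈ 146.64°.

≈ 14°N, 147°E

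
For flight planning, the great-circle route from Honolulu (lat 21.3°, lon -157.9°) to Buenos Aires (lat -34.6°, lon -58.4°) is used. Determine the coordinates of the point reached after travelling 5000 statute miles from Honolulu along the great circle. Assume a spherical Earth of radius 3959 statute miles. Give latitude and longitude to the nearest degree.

From cos δ = sin φ₁ sin φ₂ + cos φ₁ cos φ₂ cos Δλ, the central angle is δ ≈ 1.910 rad (109.4°). The total great-circle distance is δ·R ≈ 1.910 × 3959 ≈ 7562 mi, so the target fraction is f = 5000/7562 ≈ 0.661.
Interpolate at f ≈ 0.661 with slerp weights a = sin((1−f)δ)/sin δ ≈ 0.639, b = sin(fδ)/sin δ ≈ 1.011.
p = a·p₁ + b·p₂ ≈ (-0.116, -0.933, -0.342); φ = arcsin(p_z) ≈ -19.97°, λ = atan2(p_y, p_x) ≈ -97.09°.

≈ lat -20°, lon -97°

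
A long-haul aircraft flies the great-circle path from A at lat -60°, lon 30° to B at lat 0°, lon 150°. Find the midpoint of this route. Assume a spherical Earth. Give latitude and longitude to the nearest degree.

≈ lat -45°, lon 120°

The haversine formula gives a central angle δ ≈ 1.823 rad (104.5°) between the endpoints.
Interpolate at f = 1/2 with slerp weights a = sin((1−f)δ)/sin δ ≈ 0.816, b = sin(fδ)/sin δ ≈ 0.816.
p = a·p₁ + b·p₂ ≈ (-0.354, 0.612, -0.707); φ = arcsin(p_z) ≈ -45.00°, λ = atan2(p_y, p_x) ≈ 120.00°.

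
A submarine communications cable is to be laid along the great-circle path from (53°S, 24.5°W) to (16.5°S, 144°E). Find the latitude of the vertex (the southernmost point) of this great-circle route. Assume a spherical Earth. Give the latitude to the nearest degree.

The great circle lies in the plane with unit normal n̂ = (p₁ × p₂)/|p₁ × p₂|.
Here n̂_z ≈ +0.122; the vertex latitude is φ_max = arccos|n̂_z| ≈ 83.0°.
Check via Clairaut: cos φ_max = |cos φ₁| · sin C = cos(53.0°)·sin(168.3°) ≈ 0.122, again giving ≈ 83.0°.

≈ 83°S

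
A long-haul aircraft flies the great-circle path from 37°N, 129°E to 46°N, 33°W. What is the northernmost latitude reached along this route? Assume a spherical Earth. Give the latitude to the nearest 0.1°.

≈ 80.1°N

The great circle lies in the plane with unit normal n̂ = (p₁ × p₂)/|p₁ × p₂|.
Here n̂_z ≈ -0.172; the vertex latitude is φ_max = arccos|n̂_z| ≈ 80.1°.
Check via Clairaut: cos φ_max = |cos φ₁| · sin C = cos(37.0°)·sin(12.5°) ≈ 0.172, again giving ≈ 80.1°.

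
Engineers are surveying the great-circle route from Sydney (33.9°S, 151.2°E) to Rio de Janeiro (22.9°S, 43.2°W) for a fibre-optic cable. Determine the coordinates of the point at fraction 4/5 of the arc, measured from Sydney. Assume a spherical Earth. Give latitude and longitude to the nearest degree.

≈ (46°S, 51°W)

Write both endpoints as unit vectors p₁, p₂ with components (cos φ cos λ, cos φ sin λ, sin φ).
The central angle between the endpoints is δ = arccos(p₁·p₂) ≈ 2.122 rad (121.6°).
Interpolate at f = 4/5 with slerp weights a = sin((1−f)δ)/sin δ ≈ 0.483, b = sin(fδ)/sin δ ≈ 1.164.
p = a·p₁ + b·p₂ ≈ (0.430, -0.541, -0.723); φ = arcsin(p_z) ≈ -46.27°, λ = atan2(p_y, p_x) ≈ -51.50°.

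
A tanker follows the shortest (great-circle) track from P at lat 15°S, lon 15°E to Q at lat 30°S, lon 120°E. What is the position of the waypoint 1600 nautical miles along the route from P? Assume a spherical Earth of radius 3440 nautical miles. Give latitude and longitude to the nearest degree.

Convert each endpoint to a unit vector on the sphere (x = cos φ cos λ, y = cos φ sin λ, z = sin φ).
The central angle between the endpoints is δ = arccos(p₁·p₂) ≈ 1.658 rad (95.0°). The total great-circle distance is δ·R ≈ 1.658 × 3440 ≈ 5704 nmi, so the target fraction is f = 1600/5704 ≈ 0.281.
Interpolate at f ≈ 0.281 with slerp weights a = sin((1−f)δ)/sin δ ≈ 0.933, b = sin(fδ)/sin δ ≈ 0.450.
p = a·p₁ + b·p₂ ≈ (0.676, 0.571, -0.467); φ = arcsin(p_z) ≈ -27.81°, λ = atan2(p_y, p_x) ≈ 40.20°.

≈ lat 28°S, lon 40°E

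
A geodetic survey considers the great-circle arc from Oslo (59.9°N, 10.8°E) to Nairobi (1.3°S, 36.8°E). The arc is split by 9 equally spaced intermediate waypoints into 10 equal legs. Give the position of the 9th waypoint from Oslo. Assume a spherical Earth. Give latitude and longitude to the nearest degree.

From cos δ = sin φ₁ sin φ₂ + cos φ₁ cos φ₂ cos Δλ, the central angle is δ ≈ 1.125 rad (64.5°).
Interpolate at f = 9/10 with slerp weights a = sin((1−f)δ)/sin δ ≈ 0.124, b = sin(fδ)/sin δ ≈ 0.940.
p = a·p₁ + b·p₂ ≈ (0.814, 0.575, 0.086); φ = arcsin(p_z) ≈ 4.95°, λ = atan2(p_y, p_x) ≈ 35.23°.

≈ 5°N, 35°E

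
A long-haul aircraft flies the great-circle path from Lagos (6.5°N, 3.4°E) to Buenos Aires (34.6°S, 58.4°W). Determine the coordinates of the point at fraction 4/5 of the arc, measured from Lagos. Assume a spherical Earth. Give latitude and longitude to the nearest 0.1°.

Convert each endpoint to a unit vector on the sphere (x = cos φ cos λ, y = cos φ sin λ, z = sin φ).
The central angle between the endpoints is δ = arccos(p₁·p₂) ≈ 1.243 rad (71.2°).
Interpolate at f = 4/5 with slerp weights a = sin((1−f)δ)/sin δ ≈ 0.260, b = sin(fδ)/sin δ ≈ 0.886.
p = a·p₁ + b·p₂ ≈ (0.640, -0.606, -0.473); φ = arcsin(p_z) ≈ -28.26°, λ = atan2(p_y, p_x) ≈ -43.43°.

≈ 28.3°S, 43.4°W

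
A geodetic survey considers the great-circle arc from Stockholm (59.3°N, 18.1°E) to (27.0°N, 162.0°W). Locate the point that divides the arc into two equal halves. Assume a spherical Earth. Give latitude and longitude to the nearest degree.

Convert each endpoint to a unit vector on the sphere (x = cos φ cos λ, y = cos φ sin λ, z = sin φ).
The central angle between the endpoints is δ = arccos(p₁·p₂) ≈ 1.635 rad (93.7°).
Interpolate at f = 1/2 with slerp weights a = sin((1−f)δ)/sin δ ≈ 0.731, b = sin(fδ)/sin δ ≈ 0.731.
p = a·p₁ + b·p₂ ≈ (-0.265, -0.085, 0.961); φ = arcsin(p_z) ≈ 73.85°, λ = atan2(p_y, p_x) ≈ -162.13°.

≈ (74°N, 162°W)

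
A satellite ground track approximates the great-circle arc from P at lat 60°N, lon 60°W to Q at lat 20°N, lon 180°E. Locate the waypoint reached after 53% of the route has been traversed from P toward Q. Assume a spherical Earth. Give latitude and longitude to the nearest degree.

The haversine formula gives a central angle δ ≈ 1.509 rad (86.5°) between the endpoints.
Interpolate at f = 0.53 with slerp weights a = sin((1−f)δ)/sin δ ≈ 0.653, b = sin(fδ)/sin δ ≈ 0.719.
p = a·p₁ + b·p₂ ≈ (-0.512, -0.283, 0.811); φ = arcsin(p_z) ≈ 54.20°, λ = atan2(p_y, p_x) ≈ -151.11°.

≈ lat 54°N, lon 151°W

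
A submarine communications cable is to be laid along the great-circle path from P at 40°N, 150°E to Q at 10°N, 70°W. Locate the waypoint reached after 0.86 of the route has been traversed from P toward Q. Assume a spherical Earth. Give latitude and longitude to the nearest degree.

≈ 24°N, 80°W

Convert each endpoint to a unit vector on the sphere (x = cos φ cos λ, y = cos φ sin λ, z = sin φ).
The central angle between the endpoints is δ = arccos(p₁·p₂) ≈ 2.056 rad (117.8°).
Interpolate at f = 0.86 with slerp weights a = sin((1−f)δ)/sin δ ≈ 0.321, b = sin(fδ)/sin δ ≈ 1.108.
p = a·p₁ + b·p₂ ≈ (0.160, -0.903, 0.399); φ = arcsin(p_z) ≈ 23.50°, λ = atan2(p_y, p_x) ≈ -79.92°.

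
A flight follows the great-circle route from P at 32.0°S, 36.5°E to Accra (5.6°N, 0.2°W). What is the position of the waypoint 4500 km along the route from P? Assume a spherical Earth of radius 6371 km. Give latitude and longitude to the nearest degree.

≈ 3°S, 7°E

Convert each endpoint to a unit vector on the sphere (x = cos φ cos λ, y = cos φ sin λ, z = sin φ).
The central angle between the endpoints is δ = arccos(p₁·p₂) ≈ 0.896 rad (51.3°). The total great-circle distance is δ·R ≈ 0.896 × 6371 ≈ 5706 km, so the target fraction is f = 4500/5706 ≈ 0.789.
Interpolate at f ≈ 0.789 with slerp weights a = sin((1−f)δ)/sin δ ≈ 0.241, b = sin(fδ)/sin δ ≈ 0.831.
p = a·p₁ + b·p₂ ≈ (0.992, 0.119, -0.047); φ = arcsin(p_z) ≈ -2.67°, λ = atan2(p_y, p_x) ≈ 6.83°.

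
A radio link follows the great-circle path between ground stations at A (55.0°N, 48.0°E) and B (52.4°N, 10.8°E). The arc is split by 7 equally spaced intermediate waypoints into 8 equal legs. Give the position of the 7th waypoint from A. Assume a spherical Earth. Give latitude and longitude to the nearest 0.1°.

Convert each endpoint to a unit vector on the sphere (x = cos φ cos λ, y = cos φ sin λ, z = sin φ).
The central angle between the endpoints is δ = arccos(p₁·p₂) ≈ 0.382 rad (21.9°).
Interpolate at f = 7/8 with slerp weights a = sin((1−f)δ)/sin δ ≈ 0.128, b = sin(fδ)/sin δ ≈ 0.880.
p = a·p₁ + b·p₂ ≈ (0.577, 0.155, 0.802); φ = arcsin(p_z) ≈ 53.34°, λ = atan2(p_y, p_x) ≈ 15.06°.

≈ (53.3°N, 15.1°E)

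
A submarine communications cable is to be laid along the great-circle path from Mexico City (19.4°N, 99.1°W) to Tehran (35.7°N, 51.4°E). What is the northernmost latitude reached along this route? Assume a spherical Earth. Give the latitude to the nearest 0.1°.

≈ 64.7°N

The great circle lies in the plane with unit normal n̂ = (p₁ × p₂)/|p₁ × p₂|.
Here n̂_z ≈ +0.428; the vertex latitude is φ_max = arccos|n̂_z| ≈ 64.7°.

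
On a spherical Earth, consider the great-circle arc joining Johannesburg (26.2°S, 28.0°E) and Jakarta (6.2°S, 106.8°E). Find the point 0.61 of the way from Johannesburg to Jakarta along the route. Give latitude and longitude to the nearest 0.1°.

≈ 18.0°S, 78.4°E

From cos δ = sin φ₁ sin φ₂ + cos φ₁ cos φ₂ cos Δλ, the central angle is δ ≈ 1.348 rad (77.2°).
Interpolate at f = 0.61 with slerp weights a = sin((1−f)δ)/sin δ ≈ 0.515, b = sin(fδ)/sin δ ≈ 0.751.
p = a·p₁ + b·p₂ ≈ (0.192, 0.932, -0.308); φ = arcsin(p_z) ≈ -17.96°, λ = atan2(p_y, p_x) ≈ 78.37°.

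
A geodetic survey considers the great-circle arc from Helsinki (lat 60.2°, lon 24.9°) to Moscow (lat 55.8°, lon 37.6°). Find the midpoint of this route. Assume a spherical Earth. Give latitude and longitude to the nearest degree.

Convert each endpoint to a unit vector on the sphere (x = cos φ cos λ, y = cos φ sin λ, z = sin φ).
The central angle between the endpoints is δ = arccos(p₁·p₂) ≈ 0.140 rad (8.0°).
Interpolate at f = 1/2 with slerp weights a = sin((1−f)δ)/sin δ ≈ 0.501, b = sin(fδ)/sin δ ≈ 0.501.
p = a·p₁ + b·p₂ ≈ (0.449, 0.277, 0.850); φ = arcsin(p_z) ≈ 58.16°, λ = atan2(p_y, p_x) ≈ 31.64°.

≈ lat 58°, lon 32°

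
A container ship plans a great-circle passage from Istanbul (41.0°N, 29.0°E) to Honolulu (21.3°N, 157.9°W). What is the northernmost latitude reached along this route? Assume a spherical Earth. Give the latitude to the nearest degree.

≈ 85°N

The great circle lies in the plane with unit normal n̂ = (p₁ × p₂)/|p₁ × p₂|.
Here n̂_z ≈ +0.095; the vertex latitude is φ_max = arccos|n̂_z| ≈ 84.5°.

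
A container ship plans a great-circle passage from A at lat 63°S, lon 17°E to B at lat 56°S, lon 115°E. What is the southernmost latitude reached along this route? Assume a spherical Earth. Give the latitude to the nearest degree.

≈ 69°S

The great circle lies in the plane with unit normal n̂ = (p₁ × p₂)/|p₁ × p₂|.
Here n̂_z ≈ +0.354; the vertex latitude is φ_max = arccos|n̂_z| ≈ 69.3°.
Check via Clairaut: cos φ_max = |cos φ₁| · sin C = cos(63.0°)·sin(128.8°) ≈ 0.354, again giving ≈ 69.3°.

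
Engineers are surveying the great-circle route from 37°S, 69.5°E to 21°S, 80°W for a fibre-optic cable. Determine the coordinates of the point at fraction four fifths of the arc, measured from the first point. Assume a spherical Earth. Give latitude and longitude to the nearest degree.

Convert each endpoint to a unit vector on the sphere (x = cos φ cos λ, y = cos φ sin λ, z = sin φ).
The central angle between the endpoints is δ = arccos(p₁·p₂) ≈ 2.012 rad (115.3°).
Interpolate at f = 4/5 with slerp weights a = sin((1−f)δ)/sin δ ≈ 0.433, b = sin(fδ)/sin δ ≈ 1.105.
p = a·p₁ + b·p₂ ≈ (0.300, -0.692, -0.657); φ = arcsin(p_z) ≈ -41.04°, λ = atan2(p_y, p_x) ≈ -66.55°.

≈ 41°S, 67°W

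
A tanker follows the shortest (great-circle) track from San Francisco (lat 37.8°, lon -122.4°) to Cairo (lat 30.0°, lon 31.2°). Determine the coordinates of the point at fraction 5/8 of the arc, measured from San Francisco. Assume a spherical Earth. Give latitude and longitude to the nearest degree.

Write both endpoints as unit vectors p₁, p₂ with components (cos φ cos λ, cos φ sin λ, sin φ).
The central angle between the endpoints is δ = arccos(p₁·p₂) ≈ 1.882 rad (107.8°).
Interpolate at f = 5/8 with slerp weights a = sin((1−f)δ)/sin δ ≈ 0.681, b = sin(fδ)/sin δ ≈ 0.970.
p = a·p₁ + b·p₂ ≈ (0.430, -0.020, 0.903); φ = arcsin(p_z) ≈ 64.51°, λ = atan2(p_y, p_x) ≈ -2.60°.

≈ lat 65°, lon -3°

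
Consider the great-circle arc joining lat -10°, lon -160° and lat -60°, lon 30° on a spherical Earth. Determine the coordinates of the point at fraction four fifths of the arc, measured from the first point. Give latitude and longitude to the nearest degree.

≈ lat -81°, lon 55°

Convert each endpoint to a unit vector on the sphere (x = cos φ cos λ, y = cos φ sin λ, z = sin φ).
The central angle between the endpoints is δ = arccos(p₁·p₂) ≈ 1.912 rad (109.5°).
Interpolate at f = 4/5 with slerp weights a = sin((1−f)δ)/sin δ ≈ 0.396, b = sin(fδ)/sin δ ≈ 1.060.
p = a·p₁ + b·p₂ ≈ (0.093, 0.132, -0.987); φ = arcsin(p_z) ≈ -80.73°, λ = atan2(p_y, p_x) ≈ 54.86°.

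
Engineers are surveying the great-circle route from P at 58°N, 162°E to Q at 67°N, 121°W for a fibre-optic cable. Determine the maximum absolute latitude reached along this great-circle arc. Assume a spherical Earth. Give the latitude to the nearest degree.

≈ 69°N

The great circle lies in the plane with unit normal n̂ = (p₁ × p₂)/|p₁ × p₂|.
Here n̂_z ≈ +0.359; the vertex latitude is φ_max = arccos|n̂_z| ≈ 69.0°.
Check via Clairaut: cos φ_max = |cos φ₁| · sin C = cos(58.0°)·sin(42.7°) ≈ 0.359, again giving ≈ 69.0°.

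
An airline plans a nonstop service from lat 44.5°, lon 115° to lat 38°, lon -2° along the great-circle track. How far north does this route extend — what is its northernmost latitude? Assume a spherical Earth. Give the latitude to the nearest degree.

≈ 59°

The great circle lies in the plane with unit normal n̂ = (p₁ × p₂)/|p₁ × p₂|.
Here n̂_z ≈ -0.509; the vertex latitude is φ_max = arccos|n̂_z| ≈ 59.4°.
Check via Clairaut: cos φ_max = |cos φ₁| · sin C = cos(44.5°)·sin(45.5°) ≈ 0.509, again giving ≈ 59.4°.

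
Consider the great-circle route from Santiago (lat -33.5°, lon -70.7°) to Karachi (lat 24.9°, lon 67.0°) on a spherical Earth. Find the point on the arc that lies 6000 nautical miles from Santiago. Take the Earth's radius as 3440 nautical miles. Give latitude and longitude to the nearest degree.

Convert each endpoint to a unit vector on the sphere (x = cos φ cos λ, y = cos φ sin λ, z = sin φ).
The central angle between the endpoints is δ = arccos(p₁·p₂) ≈ 2.485 rad (142.4°). The total great-circle distance is δ·R ≈ 2.485 × 3440 ≈ 8547 nmi, so the target fraction is f = 6000/8547 ≈ 0.702.
Interpolate at f ≈ 0.702 with slerp weights a = sin((1−f)δ)/sin δ ≈ 1.105, b = sin(fδ)/sin δ ≈ 1.613.
p = a·p₁ + b·p₂ ≈ (0.876, 0.477, 0.069); φ = arcsin(p_z) ≈ 3.98°, λ = atan2(p_y, p_x) ≈ 28.58°.

≈ lat 4°, lon 29°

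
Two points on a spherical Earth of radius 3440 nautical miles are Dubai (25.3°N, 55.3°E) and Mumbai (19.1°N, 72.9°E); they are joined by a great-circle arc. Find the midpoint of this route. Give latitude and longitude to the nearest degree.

From cos δ = sin φ₁ sin φ₂ + cos φ₁ cos φ₂ cos Δλ, the central angle is δ ≈ 0.304 rad (17.4°).
Interpolate at f = 1/2 with slerp weights a = sin((1−f)δ)/sin δ ≈ 0.506, b = sin(fδ)/sin δ ≈ 0.506.
p = a·p₁ + b·p₂ ≈ (0.401, 0.833, 0.382); φ = arcsin(p_z) ≈ 22.44°, λ = atan2(p_y, p_x) ≈ 64.30°.

≈ 22°N, 64°E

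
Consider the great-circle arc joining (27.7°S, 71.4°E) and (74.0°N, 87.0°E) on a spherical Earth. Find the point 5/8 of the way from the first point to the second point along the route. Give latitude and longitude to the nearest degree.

≈ (36°N, 76°E)

The haversine formula gives a central angle δ ≈ 1.784 rad (102.2°) between the endpoints.
Interpolate at f = 5/8 with slerp weights a = sin((1−f)δ)/sin δ ≈ 0.635, b = sin(fδ)/sin δ ≈ 0.919.
p = a·p₁ + b·p₂ ≈ (0.192, 0.785, 0.588); φ = arcsin(p_z) ≈ 36.03°, λ = atan2(p_y, p_x) ≈ 76.23°.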